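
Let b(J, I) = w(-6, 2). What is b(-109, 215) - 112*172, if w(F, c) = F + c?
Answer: -19268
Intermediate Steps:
b(J, I) = -4 (b(J, I) = -6 + 2 = -4)
b(-109, 215) - 112*172 = -4 - 112*172 = -4 - 1*19264 = -4 - 19264 = -19268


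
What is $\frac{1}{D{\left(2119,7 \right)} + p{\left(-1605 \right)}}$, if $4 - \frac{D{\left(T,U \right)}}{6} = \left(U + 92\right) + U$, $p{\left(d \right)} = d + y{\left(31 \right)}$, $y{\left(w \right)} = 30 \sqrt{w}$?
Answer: $- \frac{739}{1629063} - \frac{10 \sqrt{31}}{1629063} \approx -0.00048781$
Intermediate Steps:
$p{\left(d \right)} = d + 30 \sqrt{31}$
$D{\left(T,U \right)} = -528 - 12 U$ ($D{\left(T,U \right)} = 24 - 6 \left(\left(U + 92\right) + U\right) = 24 - 6 \left(\left(92 + U\right) + U\right) = 24 - 6 \left(92 + 2 U\right) = 24 - \left(552 + 12 U\right) = -528 - 12 U$)
$\frac{1}{D{\left(2119,7 \right)} + p{\left(-1605 \right)}} = \frac{1}{\left(-528 - 84\right) - \left(1605 - 30 \sqrt{31}\right)} = \frac{1}{-612 - \left(1605 - 30 \sqrt{31}\right)} = \frac{1}{-2217 + 30 \sqrt{31}}$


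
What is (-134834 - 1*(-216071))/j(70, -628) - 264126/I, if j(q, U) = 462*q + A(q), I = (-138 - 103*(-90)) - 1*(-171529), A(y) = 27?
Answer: 2042463805/1949151529 ≈ 1.0479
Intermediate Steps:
I = 180661 (I = (-138 + 9270) + 171529 = 9132 + 171529 = 180661)
j(q, U) = 27 + 462*q (j(q, U) = 462*q + 27 = 27 + 462*q)
(-134834 - 1*(-216071))/j(70, -628) - 264126/I = (-134834 - 1*(-216071))/(27 + 462*70) - 264126/180661 = (-134834 + 216071)/(27 + 32340) - 264126*1/180661 = 81237/32367 - 264126/180661 = 81237*(1/32367) - 264126/180661 = 27079/10789 - 264126/180661 = 2042463805/1949151529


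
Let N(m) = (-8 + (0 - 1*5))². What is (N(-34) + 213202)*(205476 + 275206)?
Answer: 102563599022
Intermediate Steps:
N(m) = 169 (N(m) = (-8 + (0 - 5))² = (-8 - 5)² = (-13)² = 169)
(N(-34) + 213202)*(205476 + 275206) = (169 + 213202)*(205476 + 275206) = 213371*480682 = 102563599022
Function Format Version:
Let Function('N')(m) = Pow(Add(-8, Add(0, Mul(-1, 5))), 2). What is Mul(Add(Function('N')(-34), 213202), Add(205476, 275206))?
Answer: 102563599022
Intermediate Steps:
Function('N')(m) = 169 (Function('N')(m) = Pow(Add(-8, Add(0, -5)), 2) = Pow(Add(-8, -5), 2) = Pow(-13, 2) = 169)
Mul(Add(Function('N')(-34), 213202), Add(205476, 275206)) = Mul(Add(169, 213202), Add(205476, 275206)) = Mul(213371, 480682) = 102563599022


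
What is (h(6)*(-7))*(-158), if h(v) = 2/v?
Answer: 1106/3 ≈ 368.67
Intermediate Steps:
(h(6)*(-7))*(-158) = ((2/6)*(-7))*(-158) = ((2*(⅙))*(-7))*(-158) = ((⅓)*(-7))*(-158) = -7/3*(-158) = 1106/3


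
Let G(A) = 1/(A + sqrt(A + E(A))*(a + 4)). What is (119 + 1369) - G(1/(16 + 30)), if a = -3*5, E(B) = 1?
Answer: 389262334/261601 + 506*sqrt(2162)/261601 ≈ 1488.1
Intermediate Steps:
a = -15
G(A) = 1/(A - 11*sqrt(1 + A)) (G(A) = 1/(A + sqrt(A + 1)*(-15 + 4)) = 1/(A + sqrt(1 + A)*(-11)) = 1/(A - 11*sqrt(1 + A)))
(119 + 1369) - G(1/(16 + 30)) = (119 + 1369) - 1/(1/(16 + 30) - 11*sqrt(1 + 1/(16 + 30))) = 1488 - 1/(1/46 - 11*sqrt(1 + 1/46)) = 1488 - 1/(1/46 - 11*sqrt(2162)/46)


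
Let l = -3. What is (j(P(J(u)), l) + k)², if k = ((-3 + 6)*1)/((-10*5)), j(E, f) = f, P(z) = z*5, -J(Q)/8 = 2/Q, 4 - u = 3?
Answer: 23409/2500 ≈ 9.3636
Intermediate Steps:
u = 1 (u = 4 - 1*3 = 4 - 3 = 1)
J(Q) = -16/Q
P(z) = 5*z
k = -3/50 (k = (3*1)/(-50) = 3*(-1/50) = -3/50 ≈ -0.060000)
(j(P(J(u)), l) + k)² = (-3 - 3/50)² = (-153/50)² = 23409/2500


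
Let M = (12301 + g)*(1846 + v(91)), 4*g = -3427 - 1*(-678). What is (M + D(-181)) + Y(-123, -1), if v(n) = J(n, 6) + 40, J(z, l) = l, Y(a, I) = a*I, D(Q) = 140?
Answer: 21973478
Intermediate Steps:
Y(a, I) = I*a
v(n) = 46 (v(n) = 6 + 40 = 46)
g = -2749/4 (g = (-3427 - 1*(-678))/4 = (-3427 + 678)/4 = (¼)*(-2749) = -2749/4 ≈ -687.25)
M = 21973215 (M = (12301 - 2749/4)*(1846 + 46) = (46455/4)*1892 = 21973215)
(M + D(-181)) + Y(-123, -1) = (21973215 + 140) - 1*(-123) = 21973355 + 123 = 21973478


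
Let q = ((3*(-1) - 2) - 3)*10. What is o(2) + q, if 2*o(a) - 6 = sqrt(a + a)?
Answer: -76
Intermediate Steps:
o(a) = 3 + sqrt(2)*sqrt(a)/2 (o(a) = 3 + sqrt(a + a)/2 = 3 + sqrt(2*a)/2 = 3 + (sqrt(2)*sqrt(a))/2 = 3 + sqrt(2)*sqrt(a)/2)
q = -80 (q = ((-3 - 2) - 3)*10 = (-5 - 3)*10 = -8*10 = -80)
o(2) + q = (3 + sqrt(2)*sqrt(2)/2) - 80 = (3 + 1) - 80 = 4 - 80 = -76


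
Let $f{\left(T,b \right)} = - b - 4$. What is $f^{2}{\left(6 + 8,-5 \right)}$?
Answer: $1$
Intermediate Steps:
$f{\left(T,b \right)} = -4 - b$
$f^{2}{\left(6 + 8,-5 \right)} = \left(-4 - -5\right)^{2} = \left(-4 + 5\right)^{2} = 1^{2} = 1$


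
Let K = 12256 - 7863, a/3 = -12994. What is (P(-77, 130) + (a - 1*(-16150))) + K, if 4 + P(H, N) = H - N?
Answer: -18650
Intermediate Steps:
a = -38982 (a = 3*(-12994) = -38982)
K = 4393
P(H, N) = -4 + H - N (P(H, N) = -4 + (H - N) = -4 + H - N)
(P(-77, 130) + (a - 1*(-16150))) + K = ((-4 - 77 - 1*130) + (-38982 - 1*(-16150))) + 4393 = ((-4 - 77 - 130) + (-38982 + 16150)) + 4393 = (-211 - 22832) + 4393 = -23043 + 4393 = -18650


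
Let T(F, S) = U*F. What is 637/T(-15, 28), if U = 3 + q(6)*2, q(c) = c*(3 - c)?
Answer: 637/495 ≈ 1.2869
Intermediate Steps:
U = -33 (U = 3 + (6*(3 - 1*6))*2 = 3 + (6*(3 - 6))*2 = 3 + (6*(-3))*2 = 3 - 18*2 = 3 - 36 = -33)
T(F, S) = -33*F
637/T(-15, 28) = 637/((-33*(-15))) = 637/495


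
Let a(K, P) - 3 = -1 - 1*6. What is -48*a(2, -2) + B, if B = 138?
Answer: 330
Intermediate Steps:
a(K, P) = -4 (a(K, P) = 3 + (-1 - 1*6) = 3 + (-1 - 6) = 3 - 7 = -4)
-48*a(2, -2) + B = -48*(-4) + 138 = 192 + 138 = 330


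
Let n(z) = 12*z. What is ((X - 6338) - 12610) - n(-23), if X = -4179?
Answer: -22851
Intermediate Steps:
((X - 6338) - 12610) - n(-23) = ((-4179 - 6338) - 12610) - 12*(-23) = (-10517 - 12610) - 1*(-276) = -23127 + 276 = -22851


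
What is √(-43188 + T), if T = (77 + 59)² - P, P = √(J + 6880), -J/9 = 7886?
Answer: √(-24692 - I*√64094) ≈ 0.8056 - 157.14*I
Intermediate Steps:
J = -70974 (J = -9*7886 = -70974)
P = I*√64094 (P = √(-70974 + 6880) = √(-64094) = I*√64094 ≈ 253.17*I)
T = 18496 - I*√64094 (T = (77 + 59)² - I*√64094 = 136² - I*√64094 = 18496 - I*√64094 ≈ 18496.0 - 253.17*I)
√(-43188 + T) = √(-43188 + (18496 - I*√64094)) = √(-24692 - I*√64094)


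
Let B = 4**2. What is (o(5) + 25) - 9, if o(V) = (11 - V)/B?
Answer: 131/8 ≈ 16.375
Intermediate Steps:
B = 16
o(V) = 11/16 - V/16 (o(V) = (11 - V)/16 = (11 - V)*(1/16) = 11/16 - V/16)
(o(5) + 25) - 9 = ((11/16 - 1/16*5) + 25) - 9 = ((11/16 - 5/16) + 25) - 9 = (3/8 + 25) - 9 = 203/8 - 9 = 131/8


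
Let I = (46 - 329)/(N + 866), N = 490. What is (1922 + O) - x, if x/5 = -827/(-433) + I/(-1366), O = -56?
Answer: 1488954560833/802044168 ≈ 1856.4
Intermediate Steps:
I = -283/1356 (I = (46 - 329)/(490 + 866) = -283/1356 ≈ -0.20870)
x = 7659856655/802044168 (x = 5*(-827/(-433) - 283/1356/(-1366)) = 5*(-827*(-1/433) - 283/1356*(-1/1366)) = 5*(827/433 + 283/1852296) = 5*(1531971331/802044168) = 7659856655/802044168 ≈ 9.5504)
(1922 + O) - x = (1922 - 56) - 1*7659856655/802044168 = 1866 - 7659856655/802044168 = 1488954560833/802044168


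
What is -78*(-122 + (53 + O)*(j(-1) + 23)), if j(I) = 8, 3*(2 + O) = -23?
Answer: -95264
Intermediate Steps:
O = -29/3 (O = -2 + (⅓)*(-23) = -2 - 23/3 = -29/3 ≈ -9.6667)
-78*(-122 + (53 + O)*(j(-1) + 23)) = -78*(-122 + (53 - 29/3)*(8 + 23)) = -78*(-122 + (130/3)*31) = -78*(-122 + 4030/3) = -78*3664/3 = -95264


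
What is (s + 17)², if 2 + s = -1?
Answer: 196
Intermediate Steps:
s = -3 (s = -2 - 1 = -3)
(s + 17)² = (-3 + 17)² = 14² = 196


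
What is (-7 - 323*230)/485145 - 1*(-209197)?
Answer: 101490804268/485145 ≈ 2.0920e+5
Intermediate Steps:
(-7 - 323*230)/485145 - 1*(-209197) = (-7 - 74290)*(1/485145) + 209197 = -74297*1/485145 + 209197 = -74297/485145 + 209197 = 101490804268/485145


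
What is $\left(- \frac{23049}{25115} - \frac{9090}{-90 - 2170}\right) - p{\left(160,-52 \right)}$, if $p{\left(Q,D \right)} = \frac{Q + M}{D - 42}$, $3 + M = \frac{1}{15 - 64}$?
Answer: $\frac{62409779223}{13071804970} \approx 4.7744$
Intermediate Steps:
$M = - \frac{148}{49}$ ($M = -3 + \frac{1}{15 - 64} = -3 + \frac{1}{-49} = -3 - \frac{1}{49} = - \frac{148}{49} \approx -3.0204$)
$p{\left(Q,D \right)} = \frac{- \frac{148}{49} + Q}{-42 + D}$ ($p{\left(Q,D \right)} = \frac{Q - \frac{148}{49}}{D - 42} = \frac{- \frac{148}{49} + Q}{-42 + D}$)
$\left(- \frac{23049}{25115} - \frac{9090}{-90 - 2170}\right) - p{\left(160,-52 \right)} = \left(- \frac{23049}{25115} - \frac{9090}{-90 - 2170}\right) - \frac{- \frac{148}{49} + 160}{-42 - 52} = \left(\left(-23049\right) \frac{1}{25115} - \frac{9090}{-2260}\right) - \frac{1}{-94} \cdot \frac{7692}{49} = \left(- \frac{23049}{25115} - - \frac{909}{226}\right) - \left(- \frac{1}{94}\right) \frac{7692}{49} = \left(- \frac{23049}{25115} + \frac{909}{226}\right) - - \frac{3846}{2303} = \frac{17620461}{5675990} + \frac{3846}{2303} = \frac{62409779223}{13071804970}$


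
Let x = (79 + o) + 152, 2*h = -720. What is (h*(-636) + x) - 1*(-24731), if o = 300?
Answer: 254222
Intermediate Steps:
h = -360 (h = (½)*(-720) = -360)
x = 531 (x = (79 + 300) + 152 = 379 + 152 = 531)
(h*(-636) + x) - 1*(-24731) = (-360*(-636) + 531) - 1*(-24731) = (228960 + 531) + 24731 = 229491 + 24731 = 254222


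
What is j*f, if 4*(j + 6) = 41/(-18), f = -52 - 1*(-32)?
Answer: 2365/18 ≈ 131.39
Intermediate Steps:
f = -20 (f = -52 + 32 = -20)
j = -473/72 (j = -6 + (41/(-18))/4 = -6 + (41*(-1/18))/4 = -6 + (¼)*(-41/18) = -6 - 41/72 = -473/72 ≈ -6.5694)
j*f = -473/72*(-20) = 2365/18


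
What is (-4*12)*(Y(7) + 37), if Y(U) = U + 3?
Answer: -2256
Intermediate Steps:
Y(U) = 3 + U
(-4*12)*(Y(7) + 37) = (-4*12)*((3 + 7) + 37) = -48*(10 + 37) = -48*47 = -2256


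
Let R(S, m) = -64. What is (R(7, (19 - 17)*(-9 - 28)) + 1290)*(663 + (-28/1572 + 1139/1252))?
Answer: 200241802103/246018 ≈ 8.1393e+5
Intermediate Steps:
(R(7, (19 - 17)*(-9 - 28)) + 1290)*(663 + (-28/1572 + 1139/1252)) = (-64 + 1290)*(663 + (-28/1572 + 1139/1252)) = 1226*(663 + (-28*1/1572 + 1139*(1/1252))) = 1226*(663 + (-7/393 + 1139/1252)) = 1226*(663 + 438863/492036) = 1226*(326658731/492036) = 200241802103/246018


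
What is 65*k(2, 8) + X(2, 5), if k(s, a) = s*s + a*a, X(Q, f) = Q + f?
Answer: 4427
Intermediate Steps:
k(s, a) = a² + s² (k(s, a) = s² + a² = a² + s²)
65*k(2, 8) + X(2, 5) = 65*(8² + 2²) + (2 + 5) = 65*(64 + 4) + 7 = 65*68 + 7 = 4420 + 7 = 4427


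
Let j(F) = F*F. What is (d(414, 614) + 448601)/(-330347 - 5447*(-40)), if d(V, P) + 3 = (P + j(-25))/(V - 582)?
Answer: -3588725/899736 ≈ -3.9886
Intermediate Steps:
j(F) = F²
d(V, P) = -3 + (625 + P)/(-582 + V) (d(V, P) = -3 + (P + (-25)²)/(V - 582) = -3 + (P + 625)/(-582 + V) = -3 + (625 + P)/(-582 + V))
(d(414, 614) + 448601)/(-330347 - 5447*(-40)) = ((2371 + 614 - 3*414)/(-582 + 414) + 448601)/(-330347 - 5447*(-40)) = ((2371 + 614 - 1242)/(-168) + 448601)/(-330347 + 217880) = (-1/168*1743 + 448601)/(-112467) = (-83/8 + 448601)*(-1/112467) = (3588725/8)*(-1/112467) = -3588725/899736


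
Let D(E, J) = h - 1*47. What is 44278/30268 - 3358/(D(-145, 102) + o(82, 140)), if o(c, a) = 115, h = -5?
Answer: -7060745/136206 ≈ -51.839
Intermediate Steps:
D(E, J) = -52 (D(E, J) = -5 - 1*47 = -5 - 47 = -52)
44278/30268 - 3358/(D(-145, 102) + o(82, 140)) = 44278/30268 - 3358/(-52 + 115) = 44278*(1/30268) - 3358/63 = 22139/15134 - 3358*1/63 = 22139/15134 - 3358/63 = -7060745/136206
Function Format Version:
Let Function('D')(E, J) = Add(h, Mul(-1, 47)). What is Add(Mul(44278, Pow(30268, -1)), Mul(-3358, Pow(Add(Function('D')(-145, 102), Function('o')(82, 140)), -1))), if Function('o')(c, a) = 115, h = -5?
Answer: Rational(-7060745, 136206) ≈ -51.839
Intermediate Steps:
Function('D')(E, J) = -52 (Function('D')(E, J) = Add(-5, Mul(-1, 47)) = Add(-5, -47) = -52)
Add(Mul(44278, Pow(30268, -1)), Mul(-3358, Pow(Add(Function('D')(-145, 102), Function('o')(82, 140)), -1))) = Add(Mul(44278, Pow(30268, -1)), Mul(-3358, Pow(Add(-52, 115), -1))) = Add(Mul(44278, Rational(1, 30268)), Mul(-3358, Pow(63, -1))) = Add(Rational(22139, 15134), Mul(-3358, Rational(1, 63))) = Add(Rational(22139, 15134), Rational(-3358, 63)) = Rational(-7060745, 136206)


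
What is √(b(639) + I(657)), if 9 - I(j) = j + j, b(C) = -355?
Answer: 2*I*√415 ≈ 40.743*I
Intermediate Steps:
I(j) = 9 - 2*j (I(j) = 9 - (j + j) = 9 - 2*j)
√(b(639) + I(657)) = √(-355 + (9 - 2*657)) = √(-355 + (9 - 1314)) = √(-355 - 1305) = √(-1660) = 2*I*√415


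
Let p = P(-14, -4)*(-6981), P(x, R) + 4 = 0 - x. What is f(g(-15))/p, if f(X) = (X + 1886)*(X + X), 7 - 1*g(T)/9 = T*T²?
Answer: -327959304/11635 ≈ -28187.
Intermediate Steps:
P(x, R) = -4 - x (P(x, R) = -4 + (0 - x) = -4 - x)
g(T) = 63 - 9*T³ (g(T) = 63 - 9*T*T² = 63 - 9*T³)
f(X) = 2*X*(1886 + X) (f(X) = (1886 + X)*(2*X) = 2*X*(1886 + X))
p = -69810 (p = (-4 - 1*(-14))*(-6981) = (-4 + 14)*(-6981) = 10*(-6981) = -69810)
f(g(-15))/p = (2*(63 - 9*(-15)³)*(1886 + (63 - 9*(-15)³)))/(-69810) = (2*(63 - 9*(-3375))*(1886 + (63 - 9*(-3375))))*(-1/69810) = (2*(63 + 30375)*(1886 + (63 + 30375)))*(-1/69810) = (2*30438*(1886 + 30438))*(-1/69810) = (2*30438*32324)*(-1/69810) = 1967755824*(-1/69810) = -327959304/11635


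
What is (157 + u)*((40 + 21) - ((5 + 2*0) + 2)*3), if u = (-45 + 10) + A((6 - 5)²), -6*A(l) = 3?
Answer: 4860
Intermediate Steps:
A(l) = -½ (A(l) = -⅙*3 = -½)
u = -71/2 (u = (-45 + 10) - ½ = -35 - ½ = -71/2 ≈ -35.500)
(157 + u)*((40 + 21) - ((5 + 2*0) + 2)*3) = (157 - 71/2)*((40 + 21) - ((5 + 2*0) + 2)*3) = 243*(61 - ((5 + 0) + 2)*3)/2 = 243*(61 - (5 + 2)*3)/2 = 243*(61 - 7*3)/2 = 243*(61 - 1*21)/2 = 243*(61 - 21)/2 = (243/2)*40 = 4860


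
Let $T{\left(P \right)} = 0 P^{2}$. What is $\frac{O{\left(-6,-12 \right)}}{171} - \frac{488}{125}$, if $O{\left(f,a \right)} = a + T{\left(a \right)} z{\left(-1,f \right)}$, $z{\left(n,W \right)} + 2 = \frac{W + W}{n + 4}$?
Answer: $- \frac{28316}{7125} \approx -3.9742$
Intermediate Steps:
$T{\left(P \right)} = 0$
$z{\left(n,W \right)} = -2 + \frac{2 W}{4 + n}$ ($z{\left(n,W \right)} = -2 + \frac{W + W}{n + 4} = -2 + \frac{2 W}{4 + n}$)
$O{\left(f,a \right)} = a$ ($O{\left(f,a \right)} = a + 0 \frac{2 \left(-4 + f - -1\right)}{4 - 1} = a + 0 \frac{2 \left(-4 + f + 1\right)}{3} = a + 0 \cdot 2 \cdot \frac{1}{3} \left(-3 + f\right) = a + 0 \left(-2 + \frac{2 f}{3}\right) = a + 0 = a$)
$\frac{O{\left(-6,-12 \right)}}{171} - \frac{488}{125} = - \frac{12}{171} - \frac{488}{125} = \left(-12\right) \frac{1}{171} - \frac{488}{125} = - \frac{4}{57} - \frac{488}{125} = - \frac{28316}{7125}$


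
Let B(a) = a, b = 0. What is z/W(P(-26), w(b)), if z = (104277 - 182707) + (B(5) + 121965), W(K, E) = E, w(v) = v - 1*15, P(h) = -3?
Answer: -8708/3 ≈ -2902.7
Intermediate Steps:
w(v) = -15 + v (w(v) = v - 15 = -15 + v)
z = 43540 (z = (104277 - 182707) + (5 + 121965) = -78430 + 121970 = 43540)
z/W(P(-26), w(b)) = 43540/(-15 + 0) = 43540/(-15) = 43540*(-1/15) = -8708/3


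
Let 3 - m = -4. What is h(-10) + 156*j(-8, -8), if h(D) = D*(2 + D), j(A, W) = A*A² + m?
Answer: -78700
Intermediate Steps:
m = 7 (m = 3 - 1*(-4) = 3 + 4 = 7)
j(A, W) = 7 + A³ (j(A, W) = A*A² + 7 = A³ + 7 = 7 + A³)
h(-10) + 156*j(-8, -8) = -10*(2 - 10) + 156*(7 + (-8)³) = -10*(-8) + 156*(7 - 512) = 80 + 156*(-505) = 80 - 78780 = -78700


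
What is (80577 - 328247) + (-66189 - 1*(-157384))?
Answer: -156475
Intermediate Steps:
(80577 - 328247) + (-66189 - 1*(-157384)) = -247670 + (-66189 + 157384) = -247670 + 91195 = -156475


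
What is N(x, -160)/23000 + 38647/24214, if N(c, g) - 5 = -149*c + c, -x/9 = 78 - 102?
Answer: 57464459/278461000 ≈ 0.20636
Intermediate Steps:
x = 216 (x = -9*(78 - 102) = -9*(-24) = 216)
N(c, g) = 5 - 148*c (N(c, g) = 5 + (-149*c + c) = 5 - 148*c)
N(x, -160)/23000 + 38647/24214 = (5 - 148*216)/23000 + 38647/24214 = (5 - 31968)*(1/23000) + 38647*(1/24214) = -31963*1/23000 + 38647/24214 = -31963/23000 + 38647/24214 = 57464459/278461000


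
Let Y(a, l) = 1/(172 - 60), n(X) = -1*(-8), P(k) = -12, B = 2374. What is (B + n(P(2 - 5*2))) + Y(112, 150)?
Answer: 266785/112 ≈ 2382.0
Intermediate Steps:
n(X) = 8
Y(a, l) = 1/112
(B + n(P(2 - 5*2))) + Y(112, 150) = (2374 + 8) + 1/112 = 2382 + 1/112 = 266785/112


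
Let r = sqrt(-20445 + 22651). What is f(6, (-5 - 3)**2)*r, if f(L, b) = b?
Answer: 64*sqrt(2206) ≈ 3006.0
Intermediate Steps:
r = sqrt(2206) ≈ 46.968
f(6, (-5 - 3)**2)*r = (-5 - 3)**2*sqrt(2206) = (-8)**2*sqrt(2206) = 64*sqrt(2206)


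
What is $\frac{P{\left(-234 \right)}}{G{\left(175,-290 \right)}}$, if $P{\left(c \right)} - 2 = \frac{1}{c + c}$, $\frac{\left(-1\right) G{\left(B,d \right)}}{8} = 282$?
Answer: $- \frac{935}{1055808} \approx -0.00088558$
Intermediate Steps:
$G{\left(B,d \right)} = -2256$ ($G{\left(B,d \right)} = \left(-8\right) 282 = -2256$)
$P{\left(c \right)} = 2 + \frac{1}{2 c}$ ($P{\left(c \right)} = 2 + \frac{1}{c + c} = 2 + \frac{1}{2 c}$)
$\frac{P{\left(-234 \right)}}{G{\left(175,-290 \right)}} = \frac{2 + \frac{1}{2 \left(-234\right)}}{-2256} = \left(2 + \frac{1}{2} \left(- \frac{1}{234}\right)\right) \left(- \frac{1}{2256}\right) = \left(2 - \frac{1}{468}\right) \left(- \frac{1}{2256}\right) = \frac{935}{468} \left(- \frac{1}{2256}\right) = - \frac{935}{1055808}$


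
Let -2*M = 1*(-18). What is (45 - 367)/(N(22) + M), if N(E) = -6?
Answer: -322/3 ≈ -107.33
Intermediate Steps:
M = 9 (M = -(-18)/2 = -½*(-18) = 9)
(45 - 367)/(N(22) + M) = (45 - 367)/(-6 + 9) = -322/3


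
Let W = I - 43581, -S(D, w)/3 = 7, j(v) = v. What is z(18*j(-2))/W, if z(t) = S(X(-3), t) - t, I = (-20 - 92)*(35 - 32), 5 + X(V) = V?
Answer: -5/14639 ≈ -0.00034155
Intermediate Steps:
X(V) = -5 + V
S(D, w) = -21 (S(D, w) = -3*7 = -21)
I = -336 (I = -112*3 = -336)
W = -43917 (W = -336 - 43581 = -43917)
z(t) = -21 - t
z(18*j(-2))/W = (-21 - 18*(-2))/(-43917) = (-21 - 1*(-36))*(-1/43917) = (-21 + 36)*(-1/43917) = 15*(-1/43917) = -5/14639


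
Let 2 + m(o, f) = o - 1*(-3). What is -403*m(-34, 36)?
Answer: 13299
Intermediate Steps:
m(o, f) = 1 + o (m(o, f) = -2 + (o - 1*(-3)) = -2 + (o + 3) = -2 + (3 + o) = 1 + o)
-403*m(-34, 36) = -403*(1 - 34) = -403*(-33) = 13299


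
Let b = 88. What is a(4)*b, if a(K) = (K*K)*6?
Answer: 8448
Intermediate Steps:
a(K) = 6*K² (a(K) = K²*6 = 6*K²)
a(4)*b = (6*4²)*88 = (6*16)*88 = 96*88 = 8448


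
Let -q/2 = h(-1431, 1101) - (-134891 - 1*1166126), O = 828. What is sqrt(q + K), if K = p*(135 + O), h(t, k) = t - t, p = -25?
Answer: I*sqrt(2626109) ≈ 1620.5*I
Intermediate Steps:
h(t, k) = 0
K = -24075 (K = -25*(135 + 828) = -25*963 = -24075)
q = -2602034 (q = -2*(0 - (-134891 - 1*1166126)) = -2*(0 - (-134891 - 1166126)) = -2*(0 - 1*(-1301017)) = -2*(0 + 1301017) = -2*1301017 = -2602034)
sqrt(q + K) = sqrt(-2602034 - 24075) = sqrt(-2626109) = I*sqrt(2626109)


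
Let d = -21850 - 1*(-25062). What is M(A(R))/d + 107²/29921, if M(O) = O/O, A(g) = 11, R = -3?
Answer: 36804109/96106252 ≈ 0.38295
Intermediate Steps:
M(O) = 1
d = 3212 (d = -21850 + 25062 = 3212)
M(A(R))/d + 107²/29921 = 1/3212 + 107²/29921 = 1*(1/3212) + 11449*(1/29921) = 1/3212 + 11449/29921 = 36804109/96106252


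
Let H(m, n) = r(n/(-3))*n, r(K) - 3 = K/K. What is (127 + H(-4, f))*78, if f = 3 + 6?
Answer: 12714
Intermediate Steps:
f = 9
r(K) = 4 (r(K) = 3 + K/K = 3 + 1 = 4)
H(m, n) = 4*n
(127 + H(-4, f))*78 = (127 + 4*9)*78 = (127 + 36)*78 = 163*78 = 12714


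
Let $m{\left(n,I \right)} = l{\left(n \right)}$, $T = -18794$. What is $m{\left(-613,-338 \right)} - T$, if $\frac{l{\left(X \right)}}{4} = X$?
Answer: $16342$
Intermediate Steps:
$l{\left(X \right)} = 4 X$
$m{\left(n,I \right)} = 4 n$
$m{\left(-613,-338 \right)} - T = 4 \left(-613\right) - -18794 = -2452 + 18794 = 16342$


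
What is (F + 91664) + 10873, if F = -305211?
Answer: -202674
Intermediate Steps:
(F + 91664) + 10873 = (-305211 + 91664) + 10873 = -213547 + 10873 = -202674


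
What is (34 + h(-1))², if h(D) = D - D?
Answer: 1156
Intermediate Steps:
h(D) = 0
(34 + h(-1))² = (34 + 0)² = 34² = 1156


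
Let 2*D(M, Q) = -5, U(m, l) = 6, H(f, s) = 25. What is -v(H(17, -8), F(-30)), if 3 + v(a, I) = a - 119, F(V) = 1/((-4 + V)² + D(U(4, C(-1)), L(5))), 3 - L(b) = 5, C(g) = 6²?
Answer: 97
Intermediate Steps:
C(g) = 36
L(b) = -2 (L(b) = 3 - 1*5 = 3 - 5 = -2)
D(M, Q) = -5/2 (D(M, Q) = (½)*(-5) = -5/2)
F(V) = 1/(-5/2 + (-4 + V)²) (F(V) = 1/((-4 + V)² - 5/2) = 1/(-5/2 + (-4 + V)²))
v(a, I) = -122 + a (v(a, I) = -3 + (a - 119) = -3 + (-119 + a) = -122 + a)
-v(H(17, -8), F(-30)) = -(-122 + 25) = -1*(-97) = 97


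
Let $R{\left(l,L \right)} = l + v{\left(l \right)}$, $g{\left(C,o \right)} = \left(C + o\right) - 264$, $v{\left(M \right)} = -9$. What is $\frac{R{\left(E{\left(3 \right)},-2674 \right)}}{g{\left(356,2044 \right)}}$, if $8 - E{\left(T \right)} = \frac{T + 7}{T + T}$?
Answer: $- \frac{1}{801} \approx -0.0012484$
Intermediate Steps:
$g{\left(C,o \right)} = -264 + C + o$
$E{\left(T \right)} = 8 - \frac{7 + T}{2 T}$ ($E{\left(T \right)} = 8 - \frac{T + 7}{T + T} = 8 - \frac{7 + T}{2 T}$)
$R{\left(l,L \right)} = -9 + l$ ($R{\left(l,L \right)} = l - 9 = -9 + l$)
$\frac{R{\left(E{\left(3 \right)},-2674 \right)}}{g{\left(356,2044 \right)}} = \frac{-9 + \frac{-7 + 15 \cdot 3}{2 \cdot 3}}{-264 + 356 + 2044} = \frac{-9 + \frac{1}{2} \cdot \frac{1}{3} \left(-7 + 45\right)}{2136} = \left(-9 + \frac{1}{2} \cdot \frac{1}{3} \cdot 38\right) \frac{1}{2136} = \left(-9 + \frac{19}{3}\right) \frac{1}{2136} = \left(- \frac{8}{3}\right) \frac{1}{2136} = - \frac{1}{801}$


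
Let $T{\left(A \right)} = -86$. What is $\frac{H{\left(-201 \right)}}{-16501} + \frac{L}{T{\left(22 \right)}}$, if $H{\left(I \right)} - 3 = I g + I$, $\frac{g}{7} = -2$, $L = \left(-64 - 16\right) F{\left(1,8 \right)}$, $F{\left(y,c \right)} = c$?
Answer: $\frac{5167832}{709543} \approx 7.2833$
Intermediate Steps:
$L = -640$ ($L = \left(-64 - 16\right) 8 = \left(-80\right) 8 = -640$)
$g = -14$ ($g = 7 \left(-2\right) = -14$)
$H{\left(I \right)} = 3 - 13 I$ ($H{\left(I \right)} = 3 + \left(I \left(-14\right) + I\right) = 3 + \left(- 14 I + I\right) = 3 - 13 I$)
$\frac{H{\left(-201 \right)}}{-16501} + \frac{L}{T{\left(22 \right)}} = \frac{3 - -2613}{-16501} - \frac{640}{-86} = \left(3 + 2613\right) \left(- \frac{1}{16501}\right) - - \frac{320}{43} = 2616 \left(- \frac{1}{16501}\right) + \frac{320}{43} = - \frac{2616}{16501} + \frac{320}{43} = \frac{5167832}{709543}$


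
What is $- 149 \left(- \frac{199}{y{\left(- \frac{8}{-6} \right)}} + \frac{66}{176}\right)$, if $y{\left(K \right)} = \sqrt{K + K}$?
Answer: $- \frac{447}{8} + \frac{29651 \sqrt{6}}{4} \approx 18102.0$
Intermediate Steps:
$y{\left(K \right)} = \sqrt{2} \sqrt{K}$ ($y{\left(K \right)} = \sqrt{2 K} = \sqrt{2} \sqrt{K}$)
$- 149 \left(- \frac{199}{y{\left(- \frac{8}{-6} \right)}} + \frac{66}{176}\right) = - 149 \left(- \frac{199}{\sqrt{2} \sqrt{- \frac{8}{-6}}} + \frac{66}{176}\right) = - 149 \left(- \frac{199}{\sqrt{2} \sqrt{\left(-8\right) \left(- \frac{1}{6}\right)}} + 66 \cdot \frac{1}{176}\right) = - 149 \left(- \frac{199}{\sqrt{2} \sqrt{\frac{4}{3}}} + \frac{3}{8}\right) = - 149 \left(- \frac{199}{\sqrt{2} \frac{2 \sqrt{3}}{3}} + \frac{3}{8}\right) = - 149 \left(- \frac{199}{\frac{2}{3} \sqrt{6}} + \frac{3}{8}\right) = - 149 \left(- 199 \frac{\sqrt{6}}{4} + \frac{3}{8}\right) = - 149 \left(- \frac{199 \sqrt{6}}{4} + \frac{3}{8}\right) = - 149 \left(\frac{3}{8} - \frac{199 \sqrt{6}}{4}\right) = - \frac{447}{8} + \frac{29651 \sqrt{6}}{4}$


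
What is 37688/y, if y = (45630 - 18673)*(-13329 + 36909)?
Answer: 1346/22701645 ≈ 5.9291e-5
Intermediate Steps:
y = 635646060 (y = 26957*23580 = 635646060)
37688/y = 37688/635646060 = 37688*(1/635646060) = 1346/22701645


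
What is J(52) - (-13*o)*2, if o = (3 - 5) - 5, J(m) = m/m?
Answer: -181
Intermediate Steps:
J(m) = 1
o = -7 (o = -2 - 5 = -7)
J(52) - (-13*o)*2 = 1 - (-13*(-7))*2 = 1 - 91*2 = 1 - 1*182 = 1 - 182 = -181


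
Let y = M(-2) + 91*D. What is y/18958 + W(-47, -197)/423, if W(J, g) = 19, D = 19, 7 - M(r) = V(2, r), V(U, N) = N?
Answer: 547688/4009617 ≈ 0.13659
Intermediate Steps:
M(r) = 7 - r
y = 1738 (y = (7 - 1*(-2)) + 91*19 = (7 + 2) + 1729 = 9 + 1729 = 1738)
y/18958 + W(-47, -197)/423 = 1738/18958 + 19/423 = 1738*(1/18958) + 19*(1/423) = 869/9479 + 19/423 = 547688/4009617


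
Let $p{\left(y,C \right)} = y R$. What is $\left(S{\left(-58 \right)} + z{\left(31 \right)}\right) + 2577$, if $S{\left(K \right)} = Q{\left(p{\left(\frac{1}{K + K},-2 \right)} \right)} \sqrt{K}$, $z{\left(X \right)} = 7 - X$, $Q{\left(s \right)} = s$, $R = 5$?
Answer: $2553 - \frac{5 i \sqrt{58}}{116} \approx 2553.0 - 0.32827 i$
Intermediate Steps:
$p{\left(y,C \right)} = 5 y$ ($p{\left(y,C \right)} = y 5 = 5 y$)
$S{\left(K \right)} = \frac{5}{2 \sqrt{K}}$ ($S{\left(K \right)} = \frac{5}{K + K} \sqrt{K} = \frac{5}{2 K} \sqrt{K} = \frac{5}{2 \sqrt{K}}$)
$\left(S{\left(-58 \right)} + z{\left(31 \right)}\right) + 2577 = \left(\frac{5}{2 i \sqrt{58}} + \left(7 - 31\right)\right) + 2577 = \left(\frac{5 \left(- \frac{i \sqrt{58}}{58}\right)}{2} + \left(7 - 31\right)\right) + 2577 = \left(- \frac{5 i \sqrt{58}}{116} - 24\right) + 2577 = \left(-24 - \frac{5 i \sqrt{58}}{116}\right) + 2577 = 2553 - \frac{5 i \sqrt{58}}{116}$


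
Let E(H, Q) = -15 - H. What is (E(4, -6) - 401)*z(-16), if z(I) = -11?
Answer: 4620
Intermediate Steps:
(E(4, -6) - 401)*z(-16) = ((-15 - 1*4) - 401)*(-11) = ((-15 - 4) - 401)*(-11) = (-19 - 401)*(-11) = -420*(-11) = 4620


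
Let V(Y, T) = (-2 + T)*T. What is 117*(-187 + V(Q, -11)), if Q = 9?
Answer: -5148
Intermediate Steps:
V(Y, T) = T*(-2 + T)
117*(-187 + V(Q, -11)) = 117*(-187 - 11*(-2 - 11)) = 117*(-187 - 11*(-13)) = 117*(-187 + 143) = 117*(-44) = -5148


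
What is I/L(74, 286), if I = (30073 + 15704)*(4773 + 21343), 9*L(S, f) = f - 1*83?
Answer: 10759609188/203 ≈ 5.3003e+7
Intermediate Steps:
L(S, f) = -83/9 + f/9 (L(S, f) = (f - 1*83)/9 = (f - 83)/9 = (-83 + f)/9 = -83/9 + f/9)
I = 1195512132 (I = 45777*26116 = 1195512132)
I/L(74, 286) = 1195512132/(-83/9 + (1/9)*286) = 1195512132/(-83/9 + 286/9) = 1195512132/(203/9) = 1195512132*(9/203) = 10759609188/203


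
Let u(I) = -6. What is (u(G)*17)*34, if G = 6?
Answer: -3468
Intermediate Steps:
(u(G)*17)*34 = -6*17*34 = -102*34 = -3468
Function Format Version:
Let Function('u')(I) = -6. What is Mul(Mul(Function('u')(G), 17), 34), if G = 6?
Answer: -3468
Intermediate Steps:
Mul(Mul(Function('u')(G), 17), 34) = Mul(Mul(-6, 17), 34) = Mul(-102, 34) = -3468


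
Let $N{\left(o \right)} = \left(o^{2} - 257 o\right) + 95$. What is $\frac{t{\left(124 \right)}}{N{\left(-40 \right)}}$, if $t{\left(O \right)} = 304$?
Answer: $\frac{304}{11975} \approx 0.025386$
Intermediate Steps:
$N{\left(o \right)} = 95 + o^{2} - 257 o$
$\frac{t{\left(124 \right)}}{N{\left(-40 \right)}} = \frac{304}{95 + \left(-40\right)^{2} - -10280} = \frac{304}{95 + 1600 + 10280} = \frac{304}{11975}$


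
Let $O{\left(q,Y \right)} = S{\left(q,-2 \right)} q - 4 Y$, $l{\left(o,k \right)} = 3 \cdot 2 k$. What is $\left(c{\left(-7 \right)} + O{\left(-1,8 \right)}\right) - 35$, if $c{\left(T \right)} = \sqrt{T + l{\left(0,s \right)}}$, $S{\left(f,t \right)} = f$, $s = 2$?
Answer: $-66 + \sqrt{5} \approx -63.764$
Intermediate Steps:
$l{\left(o,k \right)} = 6 k$
$O{\left(q,Y \right)} = q^{2} - 4 Y$ ($O{\left(q,Y \right)} = q q - 4 Y = q^{2} - 4 Y$)
$c{\left(T \right)} = \sqrt{12 + T}$ ($c{\left(T \right)} = \sqrt{T + 6 \cdot 2} = \sqrt{T + 12} = \sqrt{12 + T}$)
$\left(c{\left(-7 \right)} + O{\left(-1,8 \right)}\right) - 35 = \left(\sqrt{12 - 7} + \left(\left(-1\right)^{2} - 32\right)\right) - 35 = \left(\sqrt{5} + \left(1 - 32\right)\right) - 35 = \left(\sqrt{5} - 31\right) - 35 = \left(-31 + \sqrt{5}\right) - 35 = -66 + \sqrt{5}$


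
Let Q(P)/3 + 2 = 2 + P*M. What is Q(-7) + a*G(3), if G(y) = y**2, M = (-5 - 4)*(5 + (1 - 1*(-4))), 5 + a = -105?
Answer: 900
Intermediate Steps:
a = -110 (a = -5 - 105 = -110)
M = -90 (M = -9*(5 + (1 + 4)) = -9*(5 + 5) = -9*10 = -90)
Q(P) = -270*P (Q(P) = -6 + 3*(2 + P*(-90)) = -6 + 3*(2 - 90*P) = -6 + (6 - 270*P) = -270*P)
Q(-7) + a*G(3) = -270*(-7) - 110*3**2 = 1890 - 110*9 = 1890 - 990 = 900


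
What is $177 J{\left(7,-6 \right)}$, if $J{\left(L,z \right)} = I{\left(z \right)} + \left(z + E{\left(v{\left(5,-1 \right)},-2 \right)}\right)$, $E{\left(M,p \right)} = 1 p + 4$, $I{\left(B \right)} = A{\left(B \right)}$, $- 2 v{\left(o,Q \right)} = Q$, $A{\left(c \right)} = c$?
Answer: $-1770$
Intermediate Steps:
$v{\left(o,Q \right)} = - \frac{Q}{2}$
$I{\left(B \right)} = B$
$E{\left(M,p \right)} = 4 + p$ ($E{\left(M,p \right)} = p + 4 = 4 + p$)
$J{\left(L,z \right)} = 2 + 2 z$ ($J{\left(L,z \right)} = z + \left(z + \left(4 - 2\right)\right) = z + \left(z + 2\right) = z + \left(2 + z\right) = 2 + 2 z$)
$177 J{\left(7,-6 \right)} = 177 \left(2 + 2 \left(-6\right)\right) = 177 \left(2 - 12\right) = 177 \left(-10\right) = -1770$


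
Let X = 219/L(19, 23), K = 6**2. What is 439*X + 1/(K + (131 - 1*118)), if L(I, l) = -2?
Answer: -4710907/98 ≈ -48071.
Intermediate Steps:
K = 36
X = -219/2 (X = 219/(-2) = 219*(-1/2) = -219/2 ≈ -109.50)
439*X + 1/(K + (131 - 1*118)) = 439*(-219/2) + 1/(36 + (131 - 1*118)) = -96141/2 + 1/(36 + (131 - 118)) = -96141/2 + 1/(36 + 13) = -96141/2 + 1/49 = -4710907/98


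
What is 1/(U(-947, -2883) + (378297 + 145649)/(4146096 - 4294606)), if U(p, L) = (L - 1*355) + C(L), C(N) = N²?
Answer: 74255/616943767032 ≈ 1.2036e-7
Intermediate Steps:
U(p, L) = -355 + L + L² (U(p, L) = (L - 1*355) + L² = (L - 355) + L² = (-355 + L) + L² = -355 + L + L²)
1/(U(-947, -2883) + (378297 + 145649)/(4146096 - 4294606)) = 1/((-355 - 2883 + (-2883)²) + (378297 + 145649)/(4146096 - 4294606)) = 1/((-355 - 2883 + 8311689) + 523946/(-148510)) = 1/(8308451 + 523946*(-1/148510)) = 1/(8308451 - 261973/74255) = 1/(616943767032/74255) = 74255/616943767032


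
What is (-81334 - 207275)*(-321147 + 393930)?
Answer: -21005828847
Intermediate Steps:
(-81334 - 207275)*(-321147 + 393930) = -288609*72783 = -21005828847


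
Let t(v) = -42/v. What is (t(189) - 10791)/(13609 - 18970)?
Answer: 97121/48249 ≈ 2.0129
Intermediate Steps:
(t(189) - 10791)/(13609 - 18970) = (-42/189 - 10791)/(13609 - 18970) = (-42*1/189 - 10791)/(-5361) = (-2/9 - 10791)*(-1/5361) = -97121/9*(-1/5361) = 97121/48249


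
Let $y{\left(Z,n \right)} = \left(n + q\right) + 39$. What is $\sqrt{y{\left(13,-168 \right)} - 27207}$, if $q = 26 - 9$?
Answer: $i \sqrt{27319} \approx 165.28 i$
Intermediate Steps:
$q = 17$
$y{\left(Z,n \right)} = 56 + n$ ($y{\left(Z,n \right)} = \left(n + 17\right) + 39 = \left(17 + n\right) + 39 = 56 + n$)
$\sqrt{y{\left(13,-168 \right)} - 27207} = \sqrt{\left(56 - 168\right) - 27207} = \sqrt{-112 - 27207} = \sqrt{-27319} = i \sqrt{27319}$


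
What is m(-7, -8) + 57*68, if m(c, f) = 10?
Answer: 3886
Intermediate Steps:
m(-7, -8) + 57*68 = 10 + 57*68 = 10 + 3876 = 3886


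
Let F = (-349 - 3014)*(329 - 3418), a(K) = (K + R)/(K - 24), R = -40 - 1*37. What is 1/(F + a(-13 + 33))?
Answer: 4/41553285 ≈ 9.6262e-8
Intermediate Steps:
R = -77 (R = -40 - 37 = -77)
a(K) = (-77 + K)/(-24 + K) (a(K) = (K - 77)/(K - 24) = (-77 + K)/(-24 + K))
F = 10388307 (F = -3363*(-3089) = 10388307)
1/(F + a(-13 + 33)) = 1/(10388307 + (-77 + (-13 + 33))/(-24 + (-13 + 33))) = 1/(10388307 + (-77 + 20)/(-24 + 20)) = 1/(10388307 - 57/(-4)) = 1/(10388307 - 1/4*(-57)) = 1/(10388307 + 57/4) = 1/(41553285/4) = 4/41553285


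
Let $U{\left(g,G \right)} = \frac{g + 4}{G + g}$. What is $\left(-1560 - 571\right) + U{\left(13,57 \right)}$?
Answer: $- \frac{149153}{70} \approx -2130.8$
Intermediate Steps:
$U{\left(g,G \right)} = \frac{4 + g}{G + g}$
$\left(-1560 - 571\right) + U{\left(13,57 \right)} = \left(-1560 - 571\right) + \frac{4 + 13}{57 + 13} = -2131 + \frac{1}{70} \cdot 17 = -2131 + \frac{17}{70} = - \frac{149153}{70}$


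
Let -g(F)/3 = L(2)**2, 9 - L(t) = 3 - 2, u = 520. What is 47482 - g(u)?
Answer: 47674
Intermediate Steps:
L(t) = 8 (L(t) = 9 - (3 - 2) = 9 - 1*1 = 9 - 1 = 8)
g(F) = -192 (g(F) = -3*8**2 = -3*64 = -192)
47482 - g(u) = 47482 - 1*(-192) = 47482 + 192 = 47674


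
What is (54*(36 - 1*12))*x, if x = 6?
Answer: 7776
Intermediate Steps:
(54*(36 - 1*12))*x = (54*(36 - 1*12))*6 = (54*(36 - 12))*6 = (54*24)*6 = 1296*6 = 7776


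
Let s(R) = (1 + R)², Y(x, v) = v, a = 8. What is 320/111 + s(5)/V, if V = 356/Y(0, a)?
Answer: 36472/9879 ≈ 3.6919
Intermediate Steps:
V = 89/2 (V = 356/8 = 356*(⅛) = 89/2 ≈ 44.500)
320/111 + s(5)/V = 320/111 + (1 + 5)²/(89/2) = 320*(1/111) + 6²*(2/89) = 320/111 + 36*(2/89) = 320/111 + 72/89 = 36472/9879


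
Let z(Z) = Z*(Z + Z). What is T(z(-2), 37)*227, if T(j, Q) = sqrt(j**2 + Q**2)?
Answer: 227*sqrt(1433) ≈ 8593.1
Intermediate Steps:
z(Z) = 2*Z**2 (z(Z) = Z*(2*Z) = 2*Z**2)
T(j, Q) = sqrt(Q**2 + j**2)
T(z(-2), 37)*227 = sqrt(37**2 + (2*(-2)**2)**2)*227 = sqrt(1369 + (2*4)**2)*227 = sqrt(1369 + 8**2)*227 = sqrt(1369 + 64)*227 = sqrt(1433)*227 = 227*sqrt(1433)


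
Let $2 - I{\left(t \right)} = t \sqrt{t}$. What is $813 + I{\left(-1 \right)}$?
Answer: $815 + i \approx 815.0 + 1.0 i$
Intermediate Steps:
$I{\left(t \right)} = 2 - t^{\frac{3}{2}}$ ($I{\left(t \right)} = 2 - t \sqrt{t} = 2 - t^{\frac{3}{2}}$)
$813 + I{\left(-1 \right)} = 813 + \left(2 - \left(-1\right)^{\frac{3}{2}}\right) = 813 + \left(2 - - i\right) = 813 + \left(2 + i\right) = 815 + i$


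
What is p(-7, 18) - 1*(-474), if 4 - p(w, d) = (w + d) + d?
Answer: 449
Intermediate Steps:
p(w, d) = 4 - w - 2*d (p(w, d) = 4 - ((w + d) + d) = 4 - ((d + w) + d) = 4 - (w + 2*d) = 4 + (-w - 2*d) = 4 - w - 2*d)
p(-7, 18) - 1*(-474) = (4 - 1*(-7) - 2*18) - 1*(-474) = (4 + 7 - 36) + 474 = -25 + 474 = 449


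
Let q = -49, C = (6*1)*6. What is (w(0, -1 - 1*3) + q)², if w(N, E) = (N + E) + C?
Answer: 289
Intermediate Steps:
C = 36 (C = 6*6 = 36)
w(N, E) = 36 + E + N (w(N, E) = (N + E) + 36 = (E + N) + 36 = 36 + E + N)
(w(0, -1 - 1*3) + q)² = ((36 + (-1 - 1*3) + 0) - 49)² = ((36 + (-1 - 3) + 0) - 49)² = ((36 - 4 + 0) - 49)² = (32 - 49)² = (-17)² = 289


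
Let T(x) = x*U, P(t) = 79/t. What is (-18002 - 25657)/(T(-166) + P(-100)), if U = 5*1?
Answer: 161700/3077 ≈ 52.551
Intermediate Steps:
U = 5
T(x) = 5*x (T(x) = x*5 = 5*x)
(-18002 - 25657)/(T(-166) + P(-100)) = (-18002 - 25657)/(5*(-166) + 79/(-100)) = -43659/(-830 + 79*(-1/100)) = -43659/(-830 - 79/100) = -43659/(-83079/100) = -43659*(-100/83079) = 161700/3077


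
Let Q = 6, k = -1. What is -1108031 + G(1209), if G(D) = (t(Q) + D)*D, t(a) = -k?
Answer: 354859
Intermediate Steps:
t(a) = 1 (t(a) = -1*(-1) = 1)
G(D) = D*(1 + D) (G(D) = (1 + D)*D = D*(1 + D))
-1108031 + G(1209) = -1108031 + 1209*(1 + 1209) = -1108031 + 1209*1210 = -1108031 + 1462890 = 354859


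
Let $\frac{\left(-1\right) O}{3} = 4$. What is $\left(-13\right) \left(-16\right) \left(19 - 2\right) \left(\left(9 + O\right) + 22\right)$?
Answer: $67184$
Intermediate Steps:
$O = -12$ ($O = \left(-3\right) 4 = -12$)
$\left(-13\right) \left(-16\right) \left(19 - 2\right) \left(\left(9 + O\right) + 22\right) = \left(-13\right) \left(-16\right) \left(19 - 2\right) \left(\left(9 - 12\right) + 22\right) = 208 \cdot 17 \left(-3 + 22\right) = 208 \cdot 17 \cdot 19 = 208 \cdot 323 = 67184$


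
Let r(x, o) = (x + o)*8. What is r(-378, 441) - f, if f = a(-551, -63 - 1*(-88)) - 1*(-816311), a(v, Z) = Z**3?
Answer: -831432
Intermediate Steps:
r(x, o) = 8*o + 8*x (r(x, o) = (o + x)*8 = 8*o + 8*x)
f = 831936 (f = (-63 - 1*(-88))**3 - 1*(-816311) = (-63 + 88)**3 + 816311 = 25**3 + 816311 = 15625 + 816311 = 831936)
r(-378, 441) - f = (8*441 + 8*(-378)) - 1*831936 = (3528 - 3024) - 831936 = 504 - 831936 = -831432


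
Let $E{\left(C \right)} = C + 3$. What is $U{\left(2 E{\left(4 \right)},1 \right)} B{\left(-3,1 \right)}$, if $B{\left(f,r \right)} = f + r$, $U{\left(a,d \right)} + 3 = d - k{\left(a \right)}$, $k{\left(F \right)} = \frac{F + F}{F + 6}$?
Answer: $\frac{34}{5} \approx 6.8$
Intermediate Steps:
$k{\left(F \right)} = \frac{2 F}{6 + F}$
$E{\left(C \right)} = 3 + C$
$U{\left(a,d \right)} = -3 + d - \frac{2 a}{6 + a}$ ($U{\left(a,d \right)} = -3 + \left(d - \frac{2 a}{6 + a}\right) = -3 - \left(- d + \frac{2 a}{6 + a}\right) = -3 + d - \frac{2 a}{6 + a}$)
$U{\left(2 E{\left(4 \right)},1 \right)} B{\left(-3,1 \right)} = \frac{- 2 \cdot 2 \left(3 + 4\right) + \left(-3 + 1\right) \left(6 + 2 \left(3 + 4\right)\right)}{6 + 2 \left(3 + 4\right)} \left(-3 + 1\right) = \frac{- 2 \cdot 2 \cdot 7 - 2 \left(6 + 2 \cdot 7\right)}{6 + 2 \cdot 7} \left(-2\right) = \frac{\left(-2\right) 14 - 2 \left(6 + 14\right)}{6 + 14} \left(-2\right) = \frac{-28 - 40}{20} \left(-2\right) = \frac{1}{20} \left(-68\right) \left(-2\right) = \left(- \frac{17}{5}\right) \left(-2\right) = \frac{34}{5}$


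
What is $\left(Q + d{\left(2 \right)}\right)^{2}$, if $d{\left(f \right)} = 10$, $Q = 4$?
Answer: $196$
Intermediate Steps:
$\left(Q + d{\left(2 \right)}\right)^{2} = \left(4 + 10\right)^{2} = 14^{2} = 196$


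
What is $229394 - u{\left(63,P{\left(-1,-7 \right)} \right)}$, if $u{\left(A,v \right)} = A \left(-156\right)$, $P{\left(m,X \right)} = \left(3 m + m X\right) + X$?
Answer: $239222$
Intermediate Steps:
$P{\left(m,X \right)} = X + 3 m + X m$ ($P{\left(m,X \right)} = \left(3 m + X m\right) + X = X + 3 m + X m$)
$u{\left(A,v \right)} = - 156 A$
$229394 - u{\left(63,P{\left(-1,-7 \right)} \right)} = 229394 - \left(-156\right) 63 = 229394 - -9828 = 229394 + 9828 = 239222$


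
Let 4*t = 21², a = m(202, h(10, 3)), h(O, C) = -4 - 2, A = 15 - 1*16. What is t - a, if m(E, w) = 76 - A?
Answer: 133/4 ≈ 33.250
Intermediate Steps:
A = -1 (A = 15 - 16 = -1)
h(O, C) = -6
m(E, w) = 77 (m(E, w) = 76 - 1*(-1) = 76 + 1 = 77)
a = 77
t = 441/4 (t = (¼)*21² = (¼)*441 = 441/4 ≈ 110.25)
t - a = 441/4 - 1*77 = 441/4 - 77 = 133/4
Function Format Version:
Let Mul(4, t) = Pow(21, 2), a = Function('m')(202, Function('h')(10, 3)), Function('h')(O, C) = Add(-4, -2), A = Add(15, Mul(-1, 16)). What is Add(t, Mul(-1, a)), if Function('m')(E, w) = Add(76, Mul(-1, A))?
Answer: Rational(133, 4) ≈ 33.250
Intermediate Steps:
A = -1 (A = Add(15, -16) = -1)
Function('h')(O, C) = -6
Function('m')(E, w) = 77 (Function('m')(E, w) = Add(76, Mul(-1, -1)) = Add(76, 1) = 77)
a = 77
t = Rational(441, 4) (t = Mul(Rational(1, 4), Pow(21, 2)) = Mul(Rational(1, 4), 441) = Rational(441, 4) ≈ 110.25)
Add(t, Mul(-1, a)) = Add(Rational(441, 4), Mul(-1, 77)) = Add(Rational(441, 4), -77) = Rational(133, 4)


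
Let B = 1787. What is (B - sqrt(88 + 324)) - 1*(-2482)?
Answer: 4269 - 2*sqrt(103) ≈ 4248.7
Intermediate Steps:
(B - sqrt(88 + 324)) - 1*(-2482) = (1787 - sqrt(88 + 324)) - 1*(-2482) = (1787 - sqrt(412)) + 2482 = (1787 - 2*sqrt(103)) + 2482 = 4269 - 2*sqrt(103)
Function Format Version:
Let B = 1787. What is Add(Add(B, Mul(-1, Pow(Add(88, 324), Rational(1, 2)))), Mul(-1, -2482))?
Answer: Add(4269, Mul(-2, Pow(103, Rational(1, 2)))) ≈ 4248.7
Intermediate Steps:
Add(Add(B, Mul(-1, Pow(Add(88, 324), Rational(1, 2)))), Mul(-1, -2482)) = Add(Add(1787, Mul(-1, Pow(Add(88, 324), Rational(1, 2)))), Mul(-1, -2482)) = Add(Add(1787, Mul(-1, Pow(412, Rational(1, 2)))), 2482) = Add(Add(1787, Mul(-1, Mul(2, Pow(103, Rational(1, 2))))), 2482) = Add(Add(1787, Mul(-2, Pow(103, Rational(1, 2)))), 2482) = Add(4269, Mul(-2, Pow(103, Rational(1, 2))))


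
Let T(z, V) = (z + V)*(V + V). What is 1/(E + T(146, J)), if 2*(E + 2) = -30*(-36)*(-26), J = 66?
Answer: 1/13942 ≈ 7.1726e-5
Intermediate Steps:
E = -14042 (E = -2 + (-30*(-36)*(-26))/2 = -2 + (1080*(-26))/2 = -2 + (½)*(-28080) = -2 - 14040 = -14042)
T(z, V) = 2*V*(V + z) (T(z, V) = (V + z)*(2*V) = 2*V*(V + z))
1/(E + T(146, J)) = 1/(-14042 + 2*66*(66 + 146)) = 1/(-14042 + 2*66*212) = 1/(-14042 + 27984) = 1/13942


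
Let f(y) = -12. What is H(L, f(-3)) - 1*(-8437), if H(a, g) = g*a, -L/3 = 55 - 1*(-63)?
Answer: 12685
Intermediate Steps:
L = -354 (L = -3*(55 - 1*(-63)) = -3*(55 + 63) = -3*118 = -354)
H(a, g) = a*g
H(L, f(-3)) - 1*(-8437) = -354*(-12) - 1*(-8437) = 4248 + 8437 = 12685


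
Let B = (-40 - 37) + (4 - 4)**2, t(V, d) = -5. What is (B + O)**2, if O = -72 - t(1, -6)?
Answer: 20736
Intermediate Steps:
B = -77 (B = -77 + 0**2 = -77 + 0 = -77)
O = -67 (O = -72 - 1*(-5) = -72 + 5 = -67)
(B + O)**2 = (-77 - 67)**2 = (-144)**2 = 20736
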